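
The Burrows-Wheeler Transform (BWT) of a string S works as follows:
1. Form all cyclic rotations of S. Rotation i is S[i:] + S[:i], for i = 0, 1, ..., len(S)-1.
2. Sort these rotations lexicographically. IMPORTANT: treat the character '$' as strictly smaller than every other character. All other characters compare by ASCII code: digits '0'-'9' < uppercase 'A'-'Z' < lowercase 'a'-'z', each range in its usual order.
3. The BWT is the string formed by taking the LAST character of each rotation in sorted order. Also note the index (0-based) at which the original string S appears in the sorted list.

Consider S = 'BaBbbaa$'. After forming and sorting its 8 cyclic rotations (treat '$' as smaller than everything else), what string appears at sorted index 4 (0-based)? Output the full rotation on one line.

All 8 rotations (rotation i = S[i:]+S[:i]):
  rot[0] = BaBbbaa$
  rot[1] = aBbbaa$B
  rot[2] = Bbbaa$Ba
  rot[3] = bbaa$BaB
  rot[4] = baa$BaBb
  rot[5] = aa$BaBbb
  rot[6] = a$BaBbba
  rot[7] = $BaBbbaa
Sorted (with $ < everything):
  sorted[0] = $BaBbbaa
  sorted[1] = BaBbbaa$
  sorted[2] = Bbbaa$Ba
  sorted[3] = a$BaBbba
  sorted[4] = aBbbaa$B
  sorted[5] = aa$BaBbb
  sorted[6] = baa$BaBb
  sorted[7] = bbaa$BaB
sorted[4] = aBbbaa$B

Answer: aBbbaa$B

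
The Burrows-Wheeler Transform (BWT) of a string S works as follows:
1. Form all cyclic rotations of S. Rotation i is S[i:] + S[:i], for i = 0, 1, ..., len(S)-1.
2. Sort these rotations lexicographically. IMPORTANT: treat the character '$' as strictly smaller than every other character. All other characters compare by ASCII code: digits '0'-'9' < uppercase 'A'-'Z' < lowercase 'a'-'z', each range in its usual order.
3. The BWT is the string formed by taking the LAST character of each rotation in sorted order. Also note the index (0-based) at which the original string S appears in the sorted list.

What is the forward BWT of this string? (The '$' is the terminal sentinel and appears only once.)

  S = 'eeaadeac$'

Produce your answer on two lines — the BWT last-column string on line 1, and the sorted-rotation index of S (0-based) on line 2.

Answer: ceeaaaed$
8

Derivation:
All 9 rotations (rotation i = S[i:]+S[:i]):
  rot[0] = eeaadeac$
  rot[1] = eaadeac$e
  rot[2] = aadeac$ee
  rot[3] = adeac$eea
  rot[4] = deac$eeaa
  rot[5] = eac$eeaad
  rot[6] = ac$eeaade
  rot[7] = c$eeaadea
  rot[8] = $eeaadeac
Sorted (with $ < everything):
  sorted[0] = $eeaadeac  (last char: 'c')
  sorted[1] = aadeac$ee  (last char: 'e')
  sorted[2] = ac$eeaade  (last char: 'e')
  sorted[3] = adeac$eea  (last char: 'a')
  sorted[4] = c$eeaadea  (last char: 'a')
  sorted[5] = deac$eeaa  (last char: 'a')
  sorted[6] = eaadeac$e  (last char: 'e')
  sorted[7] = eac$eeaad  (last char: 'd')
  sorted[8] = eeaadeac$  (last char: '$')
Last column: ceeaaaed$
Original string S is at sorted index 8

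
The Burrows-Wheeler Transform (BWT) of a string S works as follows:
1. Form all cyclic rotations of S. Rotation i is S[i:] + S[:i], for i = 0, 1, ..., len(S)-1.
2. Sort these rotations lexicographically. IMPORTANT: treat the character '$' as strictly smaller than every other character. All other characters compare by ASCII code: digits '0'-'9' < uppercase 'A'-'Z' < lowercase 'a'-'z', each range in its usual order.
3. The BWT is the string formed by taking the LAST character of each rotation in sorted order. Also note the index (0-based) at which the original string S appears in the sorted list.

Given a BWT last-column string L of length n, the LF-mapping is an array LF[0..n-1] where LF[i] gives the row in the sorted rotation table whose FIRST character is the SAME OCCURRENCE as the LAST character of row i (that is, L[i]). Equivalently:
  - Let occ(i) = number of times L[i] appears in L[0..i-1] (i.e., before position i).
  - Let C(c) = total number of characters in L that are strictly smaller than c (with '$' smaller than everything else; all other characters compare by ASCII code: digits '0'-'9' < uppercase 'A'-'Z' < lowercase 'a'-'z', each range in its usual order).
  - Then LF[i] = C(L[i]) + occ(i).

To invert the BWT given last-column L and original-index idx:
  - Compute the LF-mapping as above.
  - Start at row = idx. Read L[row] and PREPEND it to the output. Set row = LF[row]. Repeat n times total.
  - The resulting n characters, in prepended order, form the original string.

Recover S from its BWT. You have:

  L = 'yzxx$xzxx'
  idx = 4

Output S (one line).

LF mapping: 6 7 1 2 0 3 8 4 5
Walk LF starting at row 4, prepending L[row]:
  step 1: row=4, L[4]='$', prepend. Next row=LF[4]=0
  step 2: row=0, L[0]='y', prepend. Next row=LF[0]=6
  step 3: row=6, L[6]='z', prepend. Next row=LF[6]=8
  step 4: row=8, L[8]='x', prepend. Next row=LF[8]=5
  step 5: row=5, L[5]='x', prepend. Next row=LF[5]=3
  step 6: row=3, L[3]='x', prepend. Next row=LF[3]=2
  step 7: row=2, L[2]='x', prepend. Next row=LF[2]=1
  step 8: row=1, L[1]='z', prepend. Next row=LF[1]=7
  step 9: row=7, L[7]='x', prepend. Next row=LF[7]=4
Reversed output: xzxxxxzy$

Answer: xzxxxxzy$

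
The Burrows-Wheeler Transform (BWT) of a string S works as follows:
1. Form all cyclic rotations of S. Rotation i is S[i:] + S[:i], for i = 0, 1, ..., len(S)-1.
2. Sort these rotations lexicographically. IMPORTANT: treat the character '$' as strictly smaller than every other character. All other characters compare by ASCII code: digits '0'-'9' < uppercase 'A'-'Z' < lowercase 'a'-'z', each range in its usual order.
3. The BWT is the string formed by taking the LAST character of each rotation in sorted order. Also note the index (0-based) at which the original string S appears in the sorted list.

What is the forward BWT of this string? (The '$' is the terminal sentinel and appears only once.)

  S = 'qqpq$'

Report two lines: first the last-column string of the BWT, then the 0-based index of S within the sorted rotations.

Answer: qqpq$
4

Derivation:
All 5 rotations (rotation i = S[i:]+S[:i]):
  rot[0] = qqpq$
  rot[1] = qpq$q
  rot[2] = pq$qq
  rot[3] = q$qqp
  rot[4] = $qqpq
Sorted (with $ < everything):
  sorted[0] = $qqpq  (last char: 'q')
  sorted[1] = pq$qq  (last char: 'q')
  sorted[2] = q$qqp  (last char: 'p')
  sorted[3] = qpq$q  (last char: 'q')
  sorted[4] = qqpq$  (last char: '$')
Last column: qqpq$
Original string S is at sorted index 4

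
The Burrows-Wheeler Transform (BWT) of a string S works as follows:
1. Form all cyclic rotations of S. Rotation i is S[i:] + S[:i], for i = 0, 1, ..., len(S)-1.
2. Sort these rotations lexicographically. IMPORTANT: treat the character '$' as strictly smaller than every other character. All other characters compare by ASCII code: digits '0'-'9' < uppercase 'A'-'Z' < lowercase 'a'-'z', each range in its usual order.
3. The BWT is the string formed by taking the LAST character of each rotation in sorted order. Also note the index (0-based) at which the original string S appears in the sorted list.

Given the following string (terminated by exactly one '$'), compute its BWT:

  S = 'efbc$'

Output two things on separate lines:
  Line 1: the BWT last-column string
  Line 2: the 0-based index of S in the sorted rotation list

Answer: cfb$e
3

Derivation:
All 5 rotations (rotation i = S[i:]+S[:i]):
  rot[0] = efbc$
  rot[1] = fbc$e
  rot[2] = bc$ef
  rot[3] = c$efb
  rot[4] = $efbc
Sorted (with $ < everything):
  sorted[0] = $efbc  (last char: 'c')
  sorted[1] = bc$ef  (last char: 'f')
  sorted[2] = c$efb  (last char: 'b')
  sorted[3] = efbc$  (last char: '$')
  sorted[4] = fbc$e  (last char: 'e')
Last column: cfb$e
Original string S is at sorted index 3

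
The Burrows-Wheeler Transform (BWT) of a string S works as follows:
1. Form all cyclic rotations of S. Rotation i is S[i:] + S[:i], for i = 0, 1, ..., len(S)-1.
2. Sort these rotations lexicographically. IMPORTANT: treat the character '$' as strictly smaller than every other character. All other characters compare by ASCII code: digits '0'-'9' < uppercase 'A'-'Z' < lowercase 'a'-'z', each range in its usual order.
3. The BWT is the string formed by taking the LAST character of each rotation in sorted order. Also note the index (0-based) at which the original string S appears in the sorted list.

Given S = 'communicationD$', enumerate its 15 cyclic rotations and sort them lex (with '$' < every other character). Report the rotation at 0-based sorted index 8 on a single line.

All 15 rotations (rotation i = S[i:]+S[:i]):
  rot[0] = communicationD$
  rot[1] = ommunicationD$c
  rot[2] = mmunicationD$co
  rot[3] = municationD$com
  rot[4] = unicationD$comm
  rot[5] = nicationD$commu
  rot[6] = icationD$commun
  rot[7] = cationD$communi
  rot[8] = ationD$communic
  rot[9] = tionD$communica
  rot[10] = ionD$communicat
  rot[11] = onD$communicati
  rot[12] = nD$communicatio
  rot[13] = D$communication
  rot[14] = $communicationD
Sorted (with $ < everything):
  sorted[0] = $communicationD
  sorted[1] = D$communication
  sorted[2] = ationD$communic
  sorted[3] = cationD$communi
  sorted[4] = communicationD$
  sorted[5] = icationD$commun
  sorted[6] = ionD$communicat
  sorted[7] = mmunicationD$co
  sorted[8] = municationD$com
  sorted[9] = nD$communicatio
  sorted[10] = nicationD$commu
  sorted[11] = ommunicationD$c
  sorted[12] = onD$communicati
  sorted[13] = tionD$communica
  sorted[14] = unicationD$comm
sorted[8] = municationD$com

Answer: municationD$com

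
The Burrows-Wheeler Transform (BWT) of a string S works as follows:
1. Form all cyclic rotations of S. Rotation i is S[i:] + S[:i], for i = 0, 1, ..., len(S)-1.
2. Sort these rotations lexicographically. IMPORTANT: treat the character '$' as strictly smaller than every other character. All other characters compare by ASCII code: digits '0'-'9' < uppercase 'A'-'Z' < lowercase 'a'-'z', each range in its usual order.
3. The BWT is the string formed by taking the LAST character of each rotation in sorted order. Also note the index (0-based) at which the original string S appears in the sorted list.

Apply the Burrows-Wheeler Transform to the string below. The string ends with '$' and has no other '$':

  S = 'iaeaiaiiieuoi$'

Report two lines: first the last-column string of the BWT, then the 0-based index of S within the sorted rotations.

All 14 rotations (rotation i = S[i:]+S[:i]):
  rot[0] = iaeaiaiiieuoi$
  rot[1] = aeaiaiiieuoi$i
  rot[2] = eaiaiiieuoi$ia
  rot[3] = aiaiiieuoi$iae
  rot[4] = iaiiieuoi$iaea
  rot[5] = aiiieuoi$iaeai
  rot[6] = iiieuoi$iaeaia
  rot[7] = iieuoi$iaeaiai
  rot[8] = ieuoi$iaeaiaii
  rot[9] = euoi$iaeaiaiii
  rot[10] = uoi$iaeaiaiiie
  rot[11] = oi$iaeaiaiiieu
  rot[12] = i$iaeaiaiiieuo
  rot[13] = $iaeaiaiiieuoi
Sorted (with $ < everything):
  sorted[0] = $iaeaiaiiieuoi  (last char: 'i')
  sorted[1] = aeaiaiiieuoi$i  (last char: 'i')
  sorted[2] = aiaiiieuoi$iae  (last char: 'e')
  sorted[3] = aiiieuoi$iaeai  (last char: 'i')
  sorted[4] = eaiaiiieuoi$ia  (last char: 'a')
  sorted[5] = euoi$iaeaiaiii  (last char: 'i')
  sorted[6] = i$iaeaiaiiieuo  (last char: 'o')
  sorted[7] = iaeaiaiiieuoi$  (last char: '$')
  sorted[8] = iaiiieuoi$iaea  (last char: 'a')
  sorted[9] = ieuoi$iaeaiaii  (last char: 'i')
  sorted[10] = iieuoi$iaeaiai  (last char: 'i')
  sorted[11] = iiieuoi$iaeaia  (last char: 'a')
  sorted[12] = oi$iaeaiaiiieu  (last char: 'u')
  sorted[13] = uoi$iaeaiaiiie  (last char: 'e')
Last column: iieiaio$aiiaue
Original string S is at sorted index 7

Answer: iieiaio$aiiaue
7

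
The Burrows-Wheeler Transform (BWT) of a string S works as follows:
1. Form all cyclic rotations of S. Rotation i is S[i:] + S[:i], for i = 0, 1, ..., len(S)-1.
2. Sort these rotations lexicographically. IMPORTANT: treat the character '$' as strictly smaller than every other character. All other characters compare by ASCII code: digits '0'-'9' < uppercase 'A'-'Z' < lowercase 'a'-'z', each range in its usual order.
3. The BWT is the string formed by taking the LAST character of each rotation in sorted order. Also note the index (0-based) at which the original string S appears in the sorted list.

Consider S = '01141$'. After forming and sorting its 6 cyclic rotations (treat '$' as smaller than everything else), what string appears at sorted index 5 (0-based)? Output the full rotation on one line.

All 6 rotations (rotation i = S[i:]+S[:i]):
  rot[0] = 01141$
  rot[1] = 1141$0
  rot[2] = 141$01
  rot[3] = 41$011
  rot[4] = 1$0114
  rot[5] = $01141
Sorted (with $ < everything):
  sorted[0] = $01141
  sorted[1] = 01141$
  sorted[2] = 1$0114
  sorted[3] = 1141$0
  sorted[4] = 141$01
  sorted[5] = 41$011
sorted[5] = 41$011

Answer: 41$011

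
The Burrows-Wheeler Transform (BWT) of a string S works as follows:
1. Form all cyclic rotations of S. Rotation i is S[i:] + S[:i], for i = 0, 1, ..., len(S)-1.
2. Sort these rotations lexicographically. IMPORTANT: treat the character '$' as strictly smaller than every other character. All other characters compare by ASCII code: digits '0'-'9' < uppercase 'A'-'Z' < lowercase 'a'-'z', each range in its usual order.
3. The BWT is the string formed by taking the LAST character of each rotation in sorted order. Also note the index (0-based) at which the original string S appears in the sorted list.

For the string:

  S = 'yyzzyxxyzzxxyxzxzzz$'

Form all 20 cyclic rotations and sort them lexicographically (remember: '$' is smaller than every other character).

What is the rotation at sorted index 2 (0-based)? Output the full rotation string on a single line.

Answer: xxyzzxxyxzxzzz$yyzzy

Derivation:
All 20 rotations (rotation i = S[i:]+S[:i]):
  rot[0] = yyzzyxxyzzxxyxzxzzz$
  rot[1] = yzzyxxyzzxxyxzxzzz$y
  rot[2] = zzyxxyzzxxyxzxzzz$yy
  rot[3] = zyxxyzzxxyxzxzzz$yyz
  rot[4] = yxxyzzxxyxzxzzz$yyzz
  rot[5] = xxyzzxxyxzxzzz$yyzzy
  rot[6] = xyzzxxyxzxzzz$yyzzyx
  rot[7] = yzzxxyxzxzzz$yyzzyxx
  rot[8] = zzxxyxzxzzz$yyzzyxxy
  rot[9] = zxxyxzxzzz$yyzzyxxyz
  rot[10] = xxyxzxzzz$yyzzyxxyzz
  rot[11] = xyxzxzzz$yyzzyxxyzzx
  rot[12] = yxzxzzz$yyzzyxxyzzxx
  rot[13] = xzxzzz$yyzzyxxyzzxxy
  rot[14] = zxzzz$yyzzyxxyzzxxyx
  rot[15] = xzzz$yyzzyxxyzzxxyxz
  rot[16] = zzz$yyzzyxxyzzxxyxzx
  rot[17] = zz$yyzzyxxyzzxxyxzxz
  rot[18] = z$yyzzyxxyzzxxyxzxzz
  rot[19] = $yyzzyxxyzzxxyxzxzzz
Sorted (with $ < everything):
  sorted[0] = $yyzzyxxyzzxxyxzxzzz
  sorted[1] = xxyxzxzzz$yyzzyxxyzz
  sorted[2] = xxyzzxxyxzxzzz$yyzzy
  sorted[3] = xyxzxzzz$yyzzyxxyzzx
  sorted[4] = xyzzxxyxzxzzz$yyzzyx
  sorted[5] = xzxzzz$yyzzyxxyzzxxy
  sorted[6] = xzzz$yyzzyxxyzzxxyxz
  sorted[7] = yxxyzzxxyxzxzzz$yyzz
  sorted[8] = yxzxzzz$yyzzyxxyzzxx
  sorted[9] = yyzzyxxyzzxxyxzxzzz$
  sorted[10] = yzzxxyxzxzzz$yyzzyxx
  sorted[11] = yzzyxxyzzxxyxzxzzz$y
  sorted[12] = z$yyzzyxxyzzxxyxzxzz
  sorted[13] = zxxyxzxzzz$yyzzyxxyz
  sorted[14] = zxzzz$yyzzyxxyzzxxyx
  sorted[15] = zyxxyzzxxyxzxzzz$yyz
  sorted[16] = zz$yyzzyxxyzzxxyxzxz
  sorted[17] = zzxxyxzxzzz$yyzzyxxy
  sorted[18] = zzyxxyzzxxyxzxzzz$yy
  sorted[19] = zzz$yyzzyxxyzzxxyxzx
sorted[2] = xxyzzxxyxzxzzz$yyzzy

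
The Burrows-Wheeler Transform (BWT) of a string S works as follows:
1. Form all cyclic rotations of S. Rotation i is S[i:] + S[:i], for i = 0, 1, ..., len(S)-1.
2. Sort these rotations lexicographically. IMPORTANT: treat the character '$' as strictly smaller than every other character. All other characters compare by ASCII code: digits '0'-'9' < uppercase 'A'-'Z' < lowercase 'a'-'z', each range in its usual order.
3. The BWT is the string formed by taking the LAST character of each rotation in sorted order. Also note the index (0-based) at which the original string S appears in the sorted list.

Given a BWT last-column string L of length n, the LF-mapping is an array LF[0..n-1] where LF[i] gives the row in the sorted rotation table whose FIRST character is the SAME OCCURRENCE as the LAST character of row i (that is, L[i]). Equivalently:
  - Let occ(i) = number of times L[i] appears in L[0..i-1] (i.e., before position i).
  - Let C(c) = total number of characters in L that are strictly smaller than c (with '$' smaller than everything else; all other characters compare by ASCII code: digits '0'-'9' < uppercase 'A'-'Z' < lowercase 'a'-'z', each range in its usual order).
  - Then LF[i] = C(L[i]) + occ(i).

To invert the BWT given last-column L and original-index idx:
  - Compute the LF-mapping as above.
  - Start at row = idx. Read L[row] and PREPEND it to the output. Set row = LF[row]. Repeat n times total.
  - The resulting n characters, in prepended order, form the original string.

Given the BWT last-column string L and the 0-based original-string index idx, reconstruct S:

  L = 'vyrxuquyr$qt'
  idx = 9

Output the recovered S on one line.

LF mapping: 8 10 3 9 6 1 7 11 4 0 2 5
Walk LF starting at row 9, prepending L[row]:
  step 1: row=9, L[9]='$', prepend. Next row=LF[9]=0
  step 2: row=0, L[0]='v', prepend. Next row=LF[0]=8
  step 3: row=8, L[8]='r', prepend. Next row=LF[8]=4
  step 4: row=4, L[4]='u', prepend. Next row=LF[4]=6
  step 5: row=6, L[6]='u', prepend. Next row=LF[6]=7
  step 6: row=7, L[7]='y', prepend. Next row=LF[7]=11
  step 7: row=11, L[11]='t', prepend. Next row=LF[11]=5
  step 8: row=5, L[5]='q', prepend. Next row=LF[5]=1
  step 9: row=1, L[1]='y', prepend. Next row=LF[1]=10
  step 10: row=10, L[10]='q', prepend. Next row=LF[10]=2
  step 11: row=2, L[2]='r', prepend. Next row=LF[2]=3
  step 12: row=3, L[3]='x', prepend. Next row=LF[3]=9
Reversed output: xrqyqtyuurv$

Answer: xrqyqtyuurv$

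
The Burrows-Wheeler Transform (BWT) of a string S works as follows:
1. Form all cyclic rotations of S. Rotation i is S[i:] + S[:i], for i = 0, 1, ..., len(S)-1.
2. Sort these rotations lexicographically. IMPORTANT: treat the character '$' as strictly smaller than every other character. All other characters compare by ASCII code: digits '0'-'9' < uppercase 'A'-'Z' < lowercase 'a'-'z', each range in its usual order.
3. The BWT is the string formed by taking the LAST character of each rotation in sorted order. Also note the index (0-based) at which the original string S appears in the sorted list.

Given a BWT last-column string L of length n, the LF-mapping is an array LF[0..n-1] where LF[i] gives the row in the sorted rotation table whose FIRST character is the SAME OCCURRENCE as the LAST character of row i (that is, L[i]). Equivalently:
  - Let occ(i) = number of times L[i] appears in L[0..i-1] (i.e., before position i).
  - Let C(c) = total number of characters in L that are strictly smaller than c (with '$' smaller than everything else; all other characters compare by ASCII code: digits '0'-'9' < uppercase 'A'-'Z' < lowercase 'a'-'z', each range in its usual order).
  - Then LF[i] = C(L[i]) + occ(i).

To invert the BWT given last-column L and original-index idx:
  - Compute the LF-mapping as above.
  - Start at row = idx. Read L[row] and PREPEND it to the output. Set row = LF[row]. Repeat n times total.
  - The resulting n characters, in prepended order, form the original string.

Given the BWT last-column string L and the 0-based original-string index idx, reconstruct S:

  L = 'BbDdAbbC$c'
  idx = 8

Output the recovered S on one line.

LF mapping: 2 5 4 9 1 6 7 3 0 8
Walk LF starting at row 8, prepending L[row]:
  step 1: row=8, L[8]='$', prepend. Next row=LF[8]=0
  step 2: row=0, L[0]='B', prepend. Next row=LF[0]=2
  step 3: row=2, L[2]='D', prepend. Next row=LF[2]=4
  step 4: row=4, L[4]='A', prepend. Next row=LF[4]=1
  step 5: row=1, L[1]='b', prepend. Next row=LF[1]=5
  step 6: row=5, L[5]='b', prepend. Next row=LF[5]=6
  step 7: row=6, L[6]='b', prepend. Next row=LF[6]=7
  step 8: row=7, L[7]='C', prepend. Next row=LF[7]=3
  step 9: row=3, L[3]='d', prepend. Next row=LF[3]=9
  step 10: row=9, L[9]='c', prepend. Next row=LF[9]=8
Reversed output: cdCbbbADB$

Answer: cdCbbbADB$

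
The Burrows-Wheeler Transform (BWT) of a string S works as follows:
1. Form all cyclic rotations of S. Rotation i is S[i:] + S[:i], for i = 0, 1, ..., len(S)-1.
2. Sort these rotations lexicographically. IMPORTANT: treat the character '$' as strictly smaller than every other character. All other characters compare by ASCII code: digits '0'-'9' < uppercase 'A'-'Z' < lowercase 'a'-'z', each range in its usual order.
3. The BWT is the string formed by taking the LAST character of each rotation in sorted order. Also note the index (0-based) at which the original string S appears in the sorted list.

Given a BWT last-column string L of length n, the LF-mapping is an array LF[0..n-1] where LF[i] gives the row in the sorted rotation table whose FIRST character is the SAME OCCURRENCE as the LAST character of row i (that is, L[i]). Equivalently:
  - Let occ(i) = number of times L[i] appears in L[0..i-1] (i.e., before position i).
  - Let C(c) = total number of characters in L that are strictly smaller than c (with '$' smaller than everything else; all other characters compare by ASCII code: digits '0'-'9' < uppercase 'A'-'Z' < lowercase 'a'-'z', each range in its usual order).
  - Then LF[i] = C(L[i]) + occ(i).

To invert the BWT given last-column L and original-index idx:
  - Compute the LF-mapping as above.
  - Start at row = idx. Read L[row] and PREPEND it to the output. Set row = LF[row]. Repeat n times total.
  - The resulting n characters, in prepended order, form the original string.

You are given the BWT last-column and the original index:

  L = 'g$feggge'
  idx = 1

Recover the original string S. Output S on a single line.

Answer: efegggg$

Derivation:
LF mapping: 4 0 3 1 5 6 7 2
Walk LF starting at row 1, prepending L[row]:
  step 1: row=1, L[1]='$', prepend. Next row=LF[1]=0
  step 2: row=0, L[0]='g', prepend. Next row=LF[0]=4
  step 3: row=4, L[4]='g', prepend. Next row=LF[4]=5
  step 4: row=5, L[5]='g', prepend. Next row=LF[5]=6
  step 5: row=6, L[6]='g', prepend. Next row=LF[6]=7
  step 6: row=7, L[7]='e', prepend. Next row=LF[7]=2
  step 7: row=2, L[2]='f', prepend. Next row=LF[2]=3
  step 8: row=3, L[3]='e', prepend. Next row=LF[3]=1
Reversed output: efegggg$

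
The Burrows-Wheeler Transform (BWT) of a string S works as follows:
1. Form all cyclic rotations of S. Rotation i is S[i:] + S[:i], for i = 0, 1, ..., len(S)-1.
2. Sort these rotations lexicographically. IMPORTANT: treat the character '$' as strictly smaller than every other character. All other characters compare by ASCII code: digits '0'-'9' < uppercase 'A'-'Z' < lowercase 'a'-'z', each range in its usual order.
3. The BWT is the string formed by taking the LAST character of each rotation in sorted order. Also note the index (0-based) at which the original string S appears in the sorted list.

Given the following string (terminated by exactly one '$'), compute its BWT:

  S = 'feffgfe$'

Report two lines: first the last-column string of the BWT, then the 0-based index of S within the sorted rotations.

All 8 rotations (rotation i = S[i:]+S[:i]):
  rot[0] = feffgfe$
  rot[1] = effgfe$f
  rot[2] = ffgfe$fe
  rot[3] = fgfe$fef
  rot[4] = gfe$feff
  rot[5] = fe$feffg
  rot[6] = e$feffgf
  rot[7] = $feffgfe
Sorted (with $ < everything):
  sorted[0] = $feffgfe  (last char: 'e')
  sorted[1] = e$feffgf  (last char: 'f')
  sorted[2] = effgfe$f  (last char: 'f')
  sorted[3] = fe$feffg  (last char: 'g')
  sorted[4] = feffgfe$  (last char: '$')
  sorted[5] = ffgfe$fe  (last char: 'e')
  sorted[6] = fgfe$fef  (last char: 'f')
  sorted[7] = gfe$feff  (last char: 'f')
Last column: effg$eff
Original string S is at sorted index 4

Answer: effg$eff
4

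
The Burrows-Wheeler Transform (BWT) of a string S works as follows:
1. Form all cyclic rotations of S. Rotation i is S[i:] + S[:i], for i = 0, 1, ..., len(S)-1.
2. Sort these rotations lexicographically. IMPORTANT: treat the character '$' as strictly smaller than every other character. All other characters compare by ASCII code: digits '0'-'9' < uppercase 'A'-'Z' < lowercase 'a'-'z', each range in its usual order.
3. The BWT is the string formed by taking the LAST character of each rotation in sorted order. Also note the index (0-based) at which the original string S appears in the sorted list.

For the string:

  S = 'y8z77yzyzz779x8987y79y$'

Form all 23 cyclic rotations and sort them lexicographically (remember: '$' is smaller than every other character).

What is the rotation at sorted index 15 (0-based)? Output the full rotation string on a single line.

Answer: y79y$y8z77yzyzz779x8987

Derivation:
All 23 rotations (rotation i = S[i:]+S[:i]):
  rot[0] = y8z77yzyzz779x8987y79y$
  rot[1] = 8z77yzyzz779x8987y79y$y
  rot[2] = z77yzyzz779x8987y79y$y8
  rot[3] = 77yzyzz779x8987y79y$y8z
  rot[4] = 7yzyzz779x8987y79y$y8z7
  rot[5] = yzyzz779x8987y79y$y8z77
  rot[6] = zyzz779x8987y79y$y8z77y
  rot[7] = yzz779x8987y79y$y8z77yz
  rot[8] = zz779x8987y79y$y8z77yzy
  rot[9] = z779x8987y79y$y8z77yzyz
  rot[10] = 779x8987y79y$y8z77yzyzz
  rot[11] = 79x8987y79y$y8z77yzyzz7
  rot[12] = 9x8987y79y$y8z77yzyzz77
  rot[13] = x8987y79y$y8z77yzyzz779
  rot[14] = 8987y79y$y8z77yzyzz779x
  rot[15] = 987y79y$y8z77yzyzz779x8
  rot[16] = 87y79y$y8z77yzyzz779x89
  rot[17] = 7y79y$y8z77yzyzz779x898
  rot[18] = y79y$y8z77yzyzz779x8987
  rot[19] = 79y$y8z77yzyzz779x8987y
  rot[20] = 9y$y8z77yzyzz779x8987y7
  rot[21] = y$y8z77yzyzz779x8987y79
  rot[22] = $y8z77yzyzz779x8987y79y
Sorted (with $ < everything):
  sorted[0] = $y8z77yzyzz779x8987y79y
  sorted[1] = 779x8987y79y$y8z77yzyzz
  sorted[2] = 77yzyzz779x8987y79y$y8z
  sorted[3] = 79x8987y79y$y8z77yzyzz7
  sorted[4] = 79y$y8z77yzyzz779x8987y
  sorted[5] = 7y79y$y8z77yzyzz779x898
  sorted[6] = 7yzyzz779x8987y79y$y8z7
  sorted[7] = 87y79y$y8z77yzyzz779x89
  sorted[8] = 8987y79y$y8z77yzyzz779x
  sorted[9] = 8z77yzyzz779x8987y79y$y
  sorted[10] = 987y79y$y8z77yzyzz779x8
  sorted[11] = 9x8987y79y$y8z77yzyzz77
  sorted[12] = 9y$y8z77yzyzz779x8987y7
  sorted[13] = x8987y79y$y8z77yzyzz779
  sorted[14] = y$y8z77yzyzz779x8987y79
  sorted[15] = y79y$y8z77yzyzz779x8987
  sorted[16] = y8z77yzyzz779x8987y79y$
  sorted[17] = yzyzz779x8987y79y$y8z77
  sorted[18] = yzz779x8987y79y$y8z77yz
  sorted[19] = z779x8987y79y$y8z77yzyz
  sorted[20] = z77yzyzz779x8987y79y$y8
  sorted[21] = zyzz779x8987y79y$y8z77y
  sorted[22] = zz779x8987y79y$y8z77yzy
sorted[15] = y79y$y8z77yzyzz779x8987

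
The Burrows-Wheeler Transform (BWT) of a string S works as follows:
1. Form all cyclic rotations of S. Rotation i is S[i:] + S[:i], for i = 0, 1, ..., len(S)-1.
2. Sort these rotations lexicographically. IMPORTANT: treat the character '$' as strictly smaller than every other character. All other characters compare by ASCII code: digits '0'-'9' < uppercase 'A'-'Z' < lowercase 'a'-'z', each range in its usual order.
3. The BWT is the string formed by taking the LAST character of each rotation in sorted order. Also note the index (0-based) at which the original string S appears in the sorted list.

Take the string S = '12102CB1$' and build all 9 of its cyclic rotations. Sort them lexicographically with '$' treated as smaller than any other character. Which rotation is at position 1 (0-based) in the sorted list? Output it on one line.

All 9 rotations (rotation i = S[i:]+S[:i]):
  rot[0] = 12102CB1$
  rot[1] = 2102CB1$1
  rot[2] = 102CB1$12
  rot[3] = 02CB1$121
  rot[4] = 2CB1$1210
  rot[5] = CB1$12102
  rot[6] = B1$12102C
  rot[7] = 1$12102CB
  rot[8] = $12102CB1
Sorted (with $ < everything):
  sorted[0] = $12102CB1
  sorted[1] = 02CB1$121
  sorted[2] = 1$12102CB
  sorted[3] = 102CB1$12
  sorted[4] = 12102CB1$
  sorted[5] = 2102CB1$1
  sorted[6] = 2CB1$1210
  sorted[7] = B1$12102C
  sorted[8] = CB1$12102
sorted[1] = 02CB1$121

Answer: 02CB1$121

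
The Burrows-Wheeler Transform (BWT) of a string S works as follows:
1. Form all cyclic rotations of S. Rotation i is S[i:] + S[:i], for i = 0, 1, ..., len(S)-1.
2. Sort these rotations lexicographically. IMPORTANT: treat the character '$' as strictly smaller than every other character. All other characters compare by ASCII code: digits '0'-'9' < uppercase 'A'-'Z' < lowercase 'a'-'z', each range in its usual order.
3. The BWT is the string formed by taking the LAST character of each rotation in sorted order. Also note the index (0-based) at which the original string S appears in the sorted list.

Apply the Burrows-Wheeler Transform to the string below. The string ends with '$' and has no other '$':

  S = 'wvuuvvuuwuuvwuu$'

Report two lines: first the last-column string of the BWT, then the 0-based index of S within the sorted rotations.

All 16 rotations (rotation i = S[i:]+S[:i]):
  rot[0] = wvuuvvuuwuuvwuu$
  rot[1] = vuuvvuuwuuvwuu$w
  rot[2] = uuvvuuwuuvwuu$wv
  rot[3] = uvvuuwuuvwuu$wvu
  rot[4] = vvuuwuuvwuu$wvuu
  rot[5] = vuuwuuvwuu$wvuuv
  rot[6] = uuwuuvwuu$wvuuvv
  rot[7] = uwuuvwuu$wvuuvvu
  rot[8] = wuuvwuu$wvuuvvuu
  rot[9] = uuvwuu$wvuuvvuuw
  rot[10] = uvwuu$wvuuvvuuwu
  rot[11] = vwuu$wvuuvvuuwuu
  rot[12] = wuu$wvuuvvuuwuuv
  rot[13] = uu$wvuuvvuuwuuvw
  rot[14] = u$wvuuvvuuwuuvwu
  rot[15] = $wvuuvvuuwuuvwuu
Sorted (with $ < everything):
  sorted[0] = $wvuuvvuuwuuvwuu  (last char: 'u')
  sorted[1] = u$wvuuvvuuwuuvwu  (last char: 'u')
  sorted[2] = uu$wvuuvvuuwuuvw  (last char: 'w')
  sorted[3] = uuvvuuwuuvwuu$wv  (last char: 'v')
  sorted[4] = uuvwuu$wvuuvvuuw  (last char: 'w')
  sorted[5] = uuwuuvwuu$wvuuvv  (last char: 'v')
  sorted[6] = uvvuuwuuvwuu$wvu  (last char: 'u')
  sorted[7] = uvwuu$wvuuvvuuwu  (last char: 'u')
  sorted[8] = uwuuvwuu$wvuuvvu  (last char: 'u')
  sorted[9] = vuuvvuuwuuvwuu$w  (last char: 'w')
  sorted[10] = vuuwuuvwuu$wvuuv  (last char: 'v')
  sorted[11] = vvuuwuuvwuu$wvuu  (last char: 'u')
  sorted[12] = vwuu$wvuuvvuuwuu  (last char: 'u')
  sorted[13] = wuu$wvuuvvuuwuuv  (last char: 'v')
  sorted[14] = wuuvwuu$wvuuvvuu  (last char: 'u')
  sorted[15] = wvuuvvuuwuuvwuu$  (last char: '$')
Last column: uuwvwvuuuwvuuvu$
Original string S is at sorted index 15

Answer: uuwvwvuuuwvuuvu$
15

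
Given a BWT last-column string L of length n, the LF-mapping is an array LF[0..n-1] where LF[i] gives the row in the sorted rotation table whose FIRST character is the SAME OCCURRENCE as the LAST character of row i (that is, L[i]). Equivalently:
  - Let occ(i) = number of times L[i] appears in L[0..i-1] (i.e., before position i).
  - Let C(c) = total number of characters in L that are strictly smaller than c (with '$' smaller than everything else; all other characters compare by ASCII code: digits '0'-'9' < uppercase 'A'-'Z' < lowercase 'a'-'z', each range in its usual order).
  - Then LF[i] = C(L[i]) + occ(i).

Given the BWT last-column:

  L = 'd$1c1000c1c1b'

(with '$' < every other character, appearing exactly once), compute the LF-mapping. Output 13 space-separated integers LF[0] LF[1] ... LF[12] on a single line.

Answer: 12 0 4 9 5 1 2 3 10 6 11 7 8

Derivation:
Char counts: '$':1, '0':3, '1':4, 'b':1, 'c':3, 'd':1
C (first-col start): C('$')=0, C('0')=1, C('1')=4, C('b')=8, C('c')=9, C('d')=12
L[0]='d': occ=0, LF[0]=C('d')+0=12+0=12
L[1]='$': occ=0, LF[1]=C('$')+0=0+0=0
L[2]='1': occ=0, LF[2]=C('1')+0=4+0=4
L[3]='c': occ=0, LF[3]=C('c')+0=9+0=9
L[4]='1': occ=1, LF[4]=C('1')+1=4+1=5
L[5]='0': occ=0, LF[5]=C('0')+0=1+0=1
L[6]='0': occ=1, LF[6]=C('0')+1=1+1=2
L[7]='0': occ=2, LF[7]=C('0')+2=1+2=3
L[8]='c': occ=1, LF[8]=C('c')+1=9+1=10
L[9]='1': occ=2, LF[9]=C('1')+2=4+2=6
L[10]='c': occ=2, LF[10]=C('c')+2=9+2=11
L[11]='1': occ=3, LF[11]=C('1')+3=4+3=7
L[12]='b': occ=0, LF[12]=C('b')+0=8+0=8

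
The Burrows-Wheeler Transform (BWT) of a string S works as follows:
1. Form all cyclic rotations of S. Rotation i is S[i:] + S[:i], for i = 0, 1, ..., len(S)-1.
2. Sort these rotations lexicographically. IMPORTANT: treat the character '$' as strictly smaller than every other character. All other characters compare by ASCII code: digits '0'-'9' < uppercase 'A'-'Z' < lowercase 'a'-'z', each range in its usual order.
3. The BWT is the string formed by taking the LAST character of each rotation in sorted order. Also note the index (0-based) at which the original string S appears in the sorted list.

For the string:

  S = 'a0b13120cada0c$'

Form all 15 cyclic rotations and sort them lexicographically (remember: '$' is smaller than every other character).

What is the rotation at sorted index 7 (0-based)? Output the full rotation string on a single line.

All 15 rotations (rotation i = S[i:]+S[:i]):
  rot[0] = a0b13120cada0c$
  rot[1] = 0b13120cada0c$a
  rot[2] = b13120cada0c$a0
  rot[3] = 13120cada0c$a0b
  rot[4] = 3120cada0c$a0b1
  rot[5] = 120cada0c$a0b13
  rot[6] = 20cada0c$a0b131
  rot[7] = 0cada0c$a0b1312
  rot[8] = cada0c$a0b13120
  rot[9] = ada0c$a0b13120c
  rot[10] = da0c$a0b13120ca
  rot[11] = a0c$a0b13120cad
  rot[12] = 0c$a0b13120cada
  rot[13] = c$a0b13120cada0
  rot[14] = $a0b13120cada0c
Sorted (with $ < everything):
  sorted[0] = $a0b13120cada0c
  sorted[1] = 0b13120cada0c$a
  sorted[2] = 0c$a0b13120cada
  sorted[3] = 0cada0c$a0b1312
  sorted[4] = 120cada0c$a0b13
  sorted[5] = 13120cada0c$a0b
  sorted[6] = 20cada0c$a0b131
  sorted[7] = 3120cada0c$a0b1
  sorted[8] = a0b13120cada0c$
  sorted[9] = a0c$a0b13120cad
  sorted[10] = ada0c$a0b13120c
  sorted[11] = b13120cada0c$a0
  sorted[12] = c$a0b13120cada0
  sorted[13] = cada0c$a0b13120
  sorted[14] = da0c$a0b13120ca
sorted[7] = 3120cada0c$a0b1

Answer: 3120cada0c$a0b1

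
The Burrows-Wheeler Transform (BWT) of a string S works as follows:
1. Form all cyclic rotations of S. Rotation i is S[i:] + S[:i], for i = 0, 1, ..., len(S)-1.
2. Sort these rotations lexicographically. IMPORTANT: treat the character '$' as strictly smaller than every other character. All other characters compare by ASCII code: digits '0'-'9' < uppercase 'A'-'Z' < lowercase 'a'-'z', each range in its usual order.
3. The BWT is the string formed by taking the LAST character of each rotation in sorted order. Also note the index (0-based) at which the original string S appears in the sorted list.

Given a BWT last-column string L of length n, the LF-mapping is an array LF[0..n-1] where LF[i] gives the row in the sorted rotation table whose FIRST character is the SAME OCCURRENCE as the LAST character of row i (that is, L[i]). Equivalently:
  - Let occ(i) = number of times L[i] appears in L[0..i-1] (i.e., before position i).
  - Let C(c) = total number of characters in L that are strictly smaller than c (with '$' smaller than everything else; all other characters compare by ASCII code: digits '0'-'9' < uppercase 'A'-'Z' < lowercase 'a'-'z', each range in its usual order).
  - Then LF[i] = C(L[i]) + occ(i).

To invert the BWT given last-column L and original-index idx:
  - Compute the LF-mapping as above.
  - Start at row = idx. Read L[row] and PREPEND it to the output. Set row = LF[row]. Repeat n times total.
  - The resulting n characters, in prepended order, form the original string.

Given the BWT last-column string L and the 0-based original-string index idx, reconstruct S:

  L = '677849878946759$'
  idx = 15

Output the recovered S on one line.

LF mapping: 4 6 7 10 1 13 11 8 12 14 2 5 9 3 15 0
Walk LF starting at row 15, prepending L[row]:
  step 1: row=15, L[15]='$', prepend. Next row=LF[15]=0
  step 2: row=0, L[0]='6', prepend. Next row=LF[0]=4
  step 3: row=4, L[4]='4', prepend. Next row=LF[4]=1
  step 4: row=1, L[1]='7', prepend. Next row=LF[1]=6
  step 5: row=6, L[6]='8', prepend. Next row=LF[6]=11
  step 6: row=11, L[11]='6', prepend. Next row=LF[11]=5
  step 7: row=5, L[5]='9', prepend. Next row=LF[5]=13
  step 8: row=13, L[13]='5', prepend. Next row=LF[13]=3
  step 9: row=3, L[3]='8', prepend. Next row=LF[3]=10
  step 10: row=10, L[10]='4', prepend. Next row=LF[10]=2
  step 11: row=2, L[2]='7', prepend. Next row=LF[2]=7
  step 12: row=7, L[7]='7', prepend. Next row=LF[7]=8
  step 13: row=8, L[8]='8', prepend. Next row=LF[8]=12
  step 14: row=12, L[12]='7', prepend. Next row=LF[12]=9
  step 15: row=9, L[9]='9', prepend. Next row=LF[9]=14
  step 16: row=14, L[14]='9', prepend. Next row=LF[14]=15
Reversed output: 997877485968746$

Answer: 997877485968746$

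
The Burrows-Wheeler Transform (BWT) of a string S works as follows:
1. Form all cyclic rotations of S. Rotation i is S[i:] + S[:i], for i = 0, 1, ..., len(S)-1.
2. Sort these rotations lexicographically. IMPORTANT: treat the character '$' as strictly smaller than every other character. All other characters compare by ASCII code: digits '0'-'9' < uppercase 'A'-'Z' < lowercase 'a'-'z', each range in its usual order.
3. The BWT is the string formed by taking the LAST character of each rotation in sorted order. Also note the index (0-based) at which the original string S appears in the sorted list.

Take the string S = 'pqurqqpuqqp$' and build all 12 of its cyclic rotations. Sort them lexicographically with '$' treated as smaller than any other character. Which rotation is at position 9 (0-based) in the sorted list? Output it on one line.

Answer: rqqpuqqp$pqu

Derivation:
All 12 rotations (rotation i = S[i:]+S[:i]):
  rot[0] = pqurqqpuqqp$
  rot[1] = qurqqpuqqp$p
  rot[2] = urqqpuqqp$pq
  rot[3] = rqqpuqqp$pqu
  rot[4] = qqpuqqp$pqur
  rot[5] = qpuqqp$pqurq
  rot[6] = puqqp$pqurqq
  rot[7] = uqqp$pqurqqp
  rot[8] = qqp$pqurqqpu
  rot[9] = qp$pqurqqpuq
  rot[10] = p$pqurqqpuqq
  rot[11] = $pqurqqpuqqp
Sorted (with $ < everything):
  sorted[0] = $pqurqqpuqqp
  sorted[1] = p$pqurqqpuqq
  sorted[2] = pqurqqpuqqp$
  sorted[3] = puqqp$pqurqq
  sorted[4] = qp$pqurqqpuq
  sorted[5] = qpuqqp$pqurq
  sorted[6] = qqp$pqurqqpu
  sorted[7] = qqpuqqp$pqur
  sorted[8] = qurqqpuqqp$p
  sorted[9] = rqqpuqqp$pqu
  sorted[10] = uqqp$pqurqqp
  sorted[11] = urqqpuqqp$pq
sorted[9] = rqqpuqqp$pqu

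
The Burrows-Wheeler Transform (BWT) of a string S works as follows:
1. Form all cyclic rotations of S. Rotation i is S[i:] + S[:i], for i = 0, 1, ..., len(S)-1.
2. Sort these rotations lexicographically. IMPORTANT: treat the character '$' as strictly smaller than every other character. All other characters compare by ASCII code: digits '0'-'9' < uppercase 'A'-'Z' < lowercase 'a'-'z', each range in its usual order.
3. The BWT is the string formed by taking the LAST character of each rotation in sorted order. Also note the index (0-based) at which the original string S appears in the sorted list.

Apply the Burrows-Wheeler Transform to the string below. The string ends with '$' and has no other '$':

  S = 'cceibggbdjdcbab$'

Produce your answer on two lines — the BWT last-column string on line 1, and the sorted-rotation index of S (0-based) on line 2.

All 16 rotations (rotation i = S[i:]+S[:i]):
  rot[0] = cceibggbdjdcbab$
  rot[1] = ceibggbdjdcbab$c
  rot[2] = eibggbdjdcbab$cc
  rot[3] = ibggbdjdcbab$cce
  rot[4] = bggbdjdcbab$ccei
  rot[5] = ggbdjdcbab$cceib
  rot[6] = gbdjdcbab$cceibg
  rot[7] = bdjdcbab$cceibgg
  rot[8] = djdcbab$cceibggb
  rot[9] = jdcbab$cceibggbd
  rot[10] = dcbab$cceibggbdj
  rot[11] = cbab$cceibggbdjd
  rot[12] = bab$cceibggbdjdc
  rot[13] = ab$cceibggbdjdcb
  rot[14] = b$cceibggbdjdcba
  rot[15] = $cceibggbdjdcbab
Sorted (with $ < everything):
  sorted[0] = $cceibggbdjdcbab  (last char: 'b')
  sorted[1] = ab$cceibggbdjdcb  (last char: 'b')
  sorted[2] = b$cceibggbdjdcba  (last char: 'a')
  sorted[3] = bab$cceibggbdjdc  (last char: 'c')
  sorted[4] = bdjdcbab$cceibgg  (last char: 'g')
  sorted[5] = bggbdjdcbab$ccei  (last char: 'i')
  sorted[6] = cbab$cceibggbdjd  (last char: 'd')
  sorted[7] = cceibggbdjdcbab$  (last char: '$')
  sorted[8] = ceibggbdjdcbab$c  (last char: 'c')
  sorted[9] = dcbab$cceibggbdj  (last char: 'j')
  sorted[10] = djdcbab$cceibggb  (last char: 'b')
  sorted[11] = eibggbdjdcbab$cc  (last char: 'c')
  sorted[12] = gbdjdcbab$cceibg  (last char: 'g')
  sorted[13] = ggbdjdcbab$cceib  (last char: 'b')
  sorted[14] = ibggbdjdcbab$cce  (last char: 'e')
  sorted[15] = jdcbab$cceibggbd  (last char: 'd')
Last column: bbacgid$cjbcgbed
Original string S is at sorted index 7

Answer: bbacgid$cjbcgbed
7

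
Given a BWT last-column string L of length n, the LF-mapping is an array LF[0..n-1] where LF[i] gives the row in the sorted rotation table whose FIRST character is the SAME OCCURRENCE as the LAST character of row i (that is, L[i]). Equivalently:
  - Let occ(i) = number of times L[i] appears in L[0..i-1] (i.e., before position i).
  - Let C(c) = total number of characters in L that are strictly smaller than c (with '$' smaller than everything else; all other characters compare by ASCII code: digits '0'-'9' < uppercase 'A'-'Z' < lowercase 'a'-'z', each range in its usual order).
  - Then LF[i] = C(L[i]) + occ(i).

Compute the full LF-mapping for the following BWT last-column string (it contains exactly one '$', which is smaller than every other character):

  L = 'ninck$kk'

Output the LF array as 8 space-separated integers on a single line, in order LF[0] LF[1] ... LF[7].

Answer: 6 2 7 1 3 0 4 5

Derivation:
Char counts: '$':1, 'c':1, 'i':1, 'k':3, 'n':2
C (first-col start): C('$')=0, C('c')=1, C('i')=2, C('k')=3, C('n')=6
L[0]='n': occ=0, LF[0]=C('n')+0=6+0=6
L[1]='i': occ=0, LF[1]=C('i')+0=2+0=2
L[2]='n': occ=1, LF[2]=C('n')+1=6+1=7
L[3]='c': occ=0, LF[3]=C('c')+0=1+0=1
L[4]='k': occ=0, LF[4]=C('k')+0=3+0=3
L[5]='$': occ=0, LF[5]=C('$')+0=0+0=0
L[6]='k': occ=1, LF[6]=C('k')+1=3+1=4
L[7]='k': occ=2, LF[7]=C('k')+2=3+2=5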